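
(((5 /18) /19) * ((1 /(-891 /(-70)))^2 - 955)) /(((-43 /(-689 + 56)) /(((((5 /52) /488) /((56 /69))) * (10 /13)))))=-459913626389375 /11982074334886656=-0.04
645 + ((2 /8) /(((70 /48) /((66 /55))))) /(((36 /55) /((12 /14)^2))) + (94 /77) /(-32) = 194744981 /301840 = 645.19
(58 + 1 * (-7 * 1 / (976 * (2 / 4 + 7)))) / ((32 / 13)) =5519189 / 234240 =23.56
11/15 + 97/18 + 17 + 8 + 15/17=48967/1530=32.00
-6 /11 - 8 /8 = -17 /11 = -1.55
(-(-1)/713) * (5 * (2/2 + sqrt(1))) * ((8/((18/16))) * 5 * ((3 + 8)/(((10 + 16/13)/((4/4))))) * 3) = 228800/156147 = 1.47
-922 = -922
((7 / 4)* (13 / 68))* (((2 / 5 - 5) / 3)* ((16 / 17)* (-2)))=4186 / 4335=0.97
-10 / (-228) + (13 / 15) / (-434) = 0.04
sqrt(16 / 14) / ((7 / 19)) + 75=38*sqrt(14) / 49 + 75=77.90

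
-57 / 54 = -19 / 18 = -1.06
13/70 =0.19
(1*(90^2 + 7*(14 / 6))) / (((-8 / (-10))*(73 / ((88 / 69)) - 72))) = -2678390 / 3897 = -687.30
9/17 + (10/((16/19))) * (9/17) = 927/136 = 6.82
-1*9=-9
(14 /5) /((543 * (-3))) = -14 /8145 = -0.00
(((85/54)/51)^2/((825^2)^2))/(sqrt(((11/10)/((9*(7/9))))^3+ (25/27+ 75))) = 7*sqrt(147669046770)/11398684590624004368750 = 0.00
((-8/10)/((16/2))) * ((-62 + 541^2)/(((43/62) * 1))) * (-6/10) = 27213567/1075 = 25314.95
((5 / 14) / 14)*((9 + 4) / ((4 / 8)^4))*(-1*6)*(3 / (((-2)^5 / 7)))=585 / 28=20.89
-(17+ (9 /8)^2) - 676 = -44433 /64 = -694.27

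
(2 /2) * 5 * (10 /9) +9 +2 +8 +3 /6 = 451 /18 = 25.06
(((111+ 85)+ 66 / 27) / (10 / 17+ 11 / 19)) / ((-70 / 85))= -4903463 / 23751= -206.45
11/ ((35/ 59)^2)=38291/ 1225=31.26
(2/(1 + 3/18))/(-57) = -4/133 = -0.03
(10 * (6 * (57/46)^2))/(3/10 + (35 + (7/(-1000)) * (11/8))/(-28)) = -1559520000/16075781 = -97.01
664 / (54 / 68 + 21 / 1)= 22576 / 741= 30.47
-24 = -24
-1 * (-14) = 14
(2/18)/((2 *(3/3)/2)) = 0.11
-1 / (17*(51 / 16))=-16 / 867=-0.02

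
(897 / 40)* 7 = 6279 / 40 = 156.98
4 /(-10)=-2 /5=-0.40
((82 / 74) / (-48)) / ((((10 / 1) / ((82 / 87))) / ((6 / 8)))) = -1681 / 1030080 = -0.00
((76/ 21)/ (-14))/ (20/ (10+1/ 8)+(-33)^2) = -54/ 227899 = -0.00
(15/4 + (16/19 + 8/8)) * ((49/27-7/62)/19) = 1210825/2417256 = 0.50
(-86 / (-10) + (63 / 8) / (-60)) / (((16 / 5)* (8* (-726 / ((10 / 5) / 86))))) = -1355 / 127868928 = -0.00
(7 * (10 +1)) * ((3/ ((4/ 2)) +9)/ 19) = 1617/ 38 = 42.55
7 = 7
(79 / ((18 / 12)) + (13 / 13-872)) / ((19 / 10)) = -24550 / 57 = -430.70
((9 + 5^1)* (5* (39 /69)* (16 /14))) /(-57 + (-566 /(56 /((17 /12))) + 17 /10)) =-1747200 /2690057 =-0.65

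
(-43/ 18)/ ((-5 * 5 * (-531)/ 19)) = -0.00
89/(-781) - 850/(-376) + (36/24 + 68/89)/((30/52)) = 1190014547/196015380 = 6.07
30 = 30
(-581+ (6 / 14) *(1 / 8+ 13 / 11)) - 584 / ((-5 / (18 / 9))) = -1068267 / 3080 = -346.84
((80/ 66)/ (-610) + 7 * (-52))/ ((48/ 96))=-1465472/ 2013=-728.00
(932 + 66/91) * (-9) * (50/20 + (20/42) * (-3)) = -5729265/637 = -8994.14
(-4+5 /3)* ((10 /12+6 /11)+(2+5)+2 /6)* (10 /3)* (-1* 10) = 201250 /297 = 677.61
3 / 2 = 1.50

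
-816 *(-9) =7344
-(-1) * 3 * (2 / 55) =6 / 55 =0.11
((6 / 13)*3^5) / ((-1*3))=-486 / 13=-37.38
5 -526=-521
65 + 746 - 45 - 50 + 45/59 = 42289/59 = 716.76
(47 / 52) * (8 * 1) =94 / 13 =7.23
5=5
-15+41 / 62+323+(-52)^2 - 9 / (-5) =934483 / 310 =3014.46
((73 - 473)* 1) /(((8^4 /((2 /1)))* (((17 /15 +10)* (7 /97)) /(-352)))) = 400125 /4676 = 85.57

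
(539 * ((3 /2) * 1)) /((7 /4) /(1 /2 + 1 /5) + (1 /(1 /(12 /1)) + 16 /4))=1617 /37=43.70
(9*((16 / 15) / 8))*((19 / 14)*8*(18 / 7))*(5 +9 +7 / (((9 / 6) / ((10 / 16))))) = 19836 / 35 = 566.74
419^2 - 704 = 174857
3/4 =0.75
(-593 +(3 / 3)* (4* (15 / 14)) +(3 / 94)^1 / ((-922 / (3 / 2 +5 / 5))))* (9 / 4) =-6428859849 / 4853408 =-1324.61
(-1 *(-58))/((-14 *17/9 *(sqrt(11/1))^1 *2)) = -261 *sqrt(11)/2618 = -0.33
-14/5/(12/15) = -7/2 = -3.50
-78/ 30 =-13/ 5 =-2.60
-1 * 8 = -8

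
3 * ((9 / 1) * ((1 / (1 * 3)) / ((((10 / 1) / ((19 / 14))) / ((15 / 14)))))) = 513 / 392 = 1.31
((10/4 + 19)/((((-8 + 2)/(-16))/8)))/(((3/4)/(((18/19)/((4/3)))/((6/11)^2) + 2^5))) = 3596176/171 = 21030.27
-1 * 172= -172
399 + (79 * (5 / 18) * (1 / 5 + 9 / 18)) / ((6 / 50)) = 56917 / 108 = 527.01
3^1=3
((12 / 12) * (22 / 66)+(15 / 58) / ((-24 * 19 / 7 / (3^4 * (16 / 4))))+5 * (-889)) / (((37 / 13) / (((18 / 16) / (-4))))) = 1146468999 / 2609536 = 439.34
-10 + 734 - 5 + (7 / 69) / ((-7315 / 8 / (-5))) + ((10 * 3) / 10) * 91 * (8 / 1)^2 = 262332419 / 14421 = 18191.00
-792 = -792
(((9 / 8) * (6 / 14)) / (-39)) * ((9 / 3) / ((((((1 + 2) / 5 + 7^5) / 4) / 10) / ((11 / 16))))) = -7425 / 122359328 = -0.00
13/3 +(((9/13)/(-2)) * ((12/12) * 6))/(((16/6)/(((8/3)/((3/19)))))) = -344/39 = -8.82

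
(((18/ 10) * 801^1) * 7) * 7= 353241/ 5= 70648.20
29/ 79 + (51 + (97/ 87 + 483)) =3680368/ 6873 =535.48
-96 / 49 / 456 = -4 / 931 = -0.00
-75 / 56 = -1.34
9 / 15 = 3 / 5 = 0.60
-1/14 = -0.07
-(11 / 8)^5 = -161051 / 32768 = -4.91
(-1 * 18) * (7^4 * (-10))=432180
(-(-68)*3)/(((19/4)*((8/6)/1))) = 612/19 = 32.21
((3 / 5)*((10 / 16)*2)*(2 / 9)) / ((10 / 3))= 1 / 20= 0.05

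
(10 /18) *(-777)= -1295 /3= -431.67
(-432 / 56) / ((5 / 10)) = -108 / 7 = -15.43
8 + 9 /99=8.09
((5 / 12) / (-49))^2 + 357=123430633 / 345744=357.00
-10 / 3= -3.33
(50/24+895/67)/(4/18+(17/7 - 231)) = -0.07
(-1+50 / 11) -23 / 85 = 3062 / 935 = 3.27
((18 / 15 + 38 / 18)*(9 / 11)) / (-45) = -0.06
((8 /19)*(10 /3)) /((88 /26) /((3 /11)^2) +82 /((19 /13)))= 1560 /112939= 0.01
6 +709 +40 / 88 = 7870 / 11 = 715.45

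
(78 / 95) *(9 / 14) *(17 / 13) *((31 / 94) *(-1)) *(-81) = 1152549 / 62510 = 18.44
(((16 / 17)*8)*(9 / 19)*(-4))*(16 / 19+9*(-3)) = 2290176 / 6137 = 373.18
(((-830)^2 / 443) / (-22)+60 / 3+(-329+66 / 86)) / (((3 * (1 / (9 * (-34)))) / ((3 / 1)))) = 24295816152 / 209539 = 115948.90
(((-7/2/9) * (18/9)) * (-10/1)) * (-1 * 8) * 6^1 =-1120/3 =-373.33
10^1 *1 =10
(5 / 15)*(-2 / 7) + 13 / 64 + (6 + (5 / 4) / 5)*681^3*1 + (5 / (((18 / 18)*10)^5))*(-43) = 1658061515338819 / 840000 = 1973882756.36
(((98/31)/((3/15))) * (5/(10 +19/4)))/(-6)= -0.89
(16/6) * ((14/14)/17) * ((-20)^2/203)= 3200/10353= 0.31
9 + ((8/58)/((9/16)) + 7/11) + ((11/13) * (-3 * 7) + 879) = 32512526/37323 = 871.11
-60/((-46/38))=1140/23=49.57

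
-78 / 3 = -26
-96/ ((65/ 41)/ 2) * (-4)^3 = 503808/ 65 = 7750.89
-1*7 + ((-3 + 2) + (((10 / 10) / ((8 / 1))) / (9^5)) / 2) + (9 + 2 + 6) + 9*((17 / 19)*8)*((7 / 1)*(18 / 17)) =8732638531 / 17950896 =486.47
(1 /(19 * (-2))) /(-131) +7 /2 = 8712 /2489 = 3.50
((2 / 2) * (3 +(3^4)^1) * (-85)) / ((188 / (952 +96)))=-1870680 / 47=-39801.70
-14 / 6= -7 / 3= -2.33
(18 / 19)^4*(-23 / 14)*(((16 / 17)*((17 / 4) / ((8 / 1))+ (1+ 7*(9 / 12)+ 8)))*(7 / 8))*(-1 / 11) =6488829 / 4430914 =1.46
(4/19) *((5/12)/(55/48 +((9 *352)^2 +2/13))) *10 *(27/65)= 4320/118989487153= 0.00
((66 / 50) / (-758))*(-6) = 0.01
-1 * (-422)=422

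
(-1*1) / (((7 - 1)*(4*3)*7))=-1 / 504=-0.00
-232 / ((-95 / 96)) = 22272 / 95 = 234.44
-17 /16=-1.06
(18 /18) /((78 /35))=35 /78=0.45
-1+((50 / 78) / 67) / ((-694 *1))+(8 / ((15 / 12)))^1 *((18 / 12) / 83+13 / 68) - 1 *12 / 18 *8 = -63893682649 / 12793692210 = -4.99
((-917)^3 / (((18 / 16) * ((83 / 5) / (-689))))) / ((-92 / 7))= -37189922122990 / 17181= -2164595897.97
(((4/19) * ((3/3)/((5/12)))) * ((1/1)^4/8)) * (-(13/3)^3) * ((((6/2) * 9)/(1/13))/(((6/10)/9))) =-514098/19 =-27057.79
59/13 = 4.54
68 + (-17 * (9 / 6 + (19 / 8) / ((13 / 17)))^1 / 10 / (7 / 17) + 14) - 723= -4804911 / 7280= -660.02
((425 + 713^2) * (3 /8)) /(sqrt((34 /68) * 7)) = 763191 * sqrt(14) /28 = 101985.69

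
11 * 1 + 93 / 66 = 273 / 22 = 12.41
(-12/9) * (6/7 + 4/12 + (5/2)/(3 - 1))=-205/63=-3.25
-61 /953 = -0.06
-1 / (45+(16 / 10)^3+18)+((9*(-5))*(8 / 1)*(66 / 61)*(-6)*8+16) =9573383847 / 511607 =18712.38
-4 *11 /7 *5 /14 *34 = -3740 /49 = -76.33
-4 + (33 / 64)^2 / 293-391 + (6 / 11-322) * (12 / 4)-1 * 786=-28321808693 / 13201408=-2145.36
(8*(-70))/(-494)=280/247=1.13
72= 72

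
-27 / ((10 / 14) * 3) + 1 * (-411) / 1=-423.60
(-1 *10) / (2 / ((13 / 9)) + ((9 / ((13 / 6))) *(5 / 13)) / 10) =-1690 / 261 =-6.48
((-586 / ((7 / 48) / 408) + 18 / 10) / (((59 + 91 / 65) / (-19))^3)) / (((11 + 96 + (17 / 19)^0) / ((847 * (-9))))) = -2628188579775 / 729632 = -3602074.17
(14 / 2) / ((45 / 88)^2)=54208 / 2025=26.77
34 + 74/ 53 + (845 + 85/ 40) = 374189/ 424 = 882.52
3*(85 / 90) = 17 / 6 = 2.83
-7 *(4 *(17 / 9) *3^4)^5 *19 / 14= -815606570939904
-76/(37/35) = -2660/37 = -71.89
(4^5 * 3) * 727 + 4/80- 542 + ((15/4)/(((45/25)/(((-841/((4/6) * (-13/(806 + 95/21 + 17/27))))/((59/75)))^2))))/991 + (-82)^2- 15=359223875000132505317/15426031797540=23286862.09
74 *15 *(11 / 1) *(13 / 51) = 52910 / 17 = 3112.35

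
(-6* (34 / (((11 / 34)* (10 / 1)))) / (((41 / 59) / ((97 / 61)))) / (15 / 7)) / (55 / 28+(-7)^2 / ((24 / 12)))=-1296694448 / 509641275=-2.54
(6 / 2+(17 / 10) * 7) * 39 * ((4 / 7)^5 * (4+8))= 35702784 / 84035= 424.86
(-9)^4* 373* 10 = 24472530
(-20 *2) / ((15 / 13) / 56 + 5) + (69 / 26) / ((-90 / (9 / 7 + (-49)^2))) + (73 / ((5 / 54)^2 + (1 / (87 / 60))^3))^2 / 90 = 36252496629921431662052 / 81680377300544465625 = 443.83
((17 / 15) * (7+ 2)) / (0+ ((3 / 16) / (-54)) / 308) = -4523904 / 5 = -904780.80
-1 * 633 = -633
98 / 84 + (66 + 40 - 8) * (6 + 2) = 785.17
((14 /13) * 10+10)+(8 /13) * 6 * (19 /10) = 1806 /65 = 27.78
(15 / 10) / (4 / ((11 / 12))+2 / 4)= 33 / 107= 0.31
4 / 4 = 1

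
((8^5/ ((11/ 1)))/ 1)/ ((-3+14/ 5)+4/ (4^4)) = -10485760/ 649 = -16156.80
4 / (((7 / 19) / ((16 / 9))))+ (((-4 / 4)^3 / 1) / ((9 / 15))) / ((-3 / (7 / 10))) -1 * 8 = 491 / 42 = 11.69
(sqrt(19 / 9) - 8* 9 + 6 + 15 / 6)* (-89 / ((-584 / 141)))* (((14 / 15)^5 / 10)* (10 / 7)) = -2551019282 / 18478125 + 40173532* sqrt(19) / 55434375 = -134.90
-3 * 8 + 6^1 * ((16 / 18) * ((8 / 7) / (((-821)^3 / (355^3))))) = -284633957144 / 11621140881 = -24.49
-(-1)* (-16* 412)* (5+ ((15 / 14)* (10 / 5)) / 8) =-243080 / 7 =-34725.71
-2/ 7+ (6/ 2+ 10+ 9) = 152/ 7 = 21.71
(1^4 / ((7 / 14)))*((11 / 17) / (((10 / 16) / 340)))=704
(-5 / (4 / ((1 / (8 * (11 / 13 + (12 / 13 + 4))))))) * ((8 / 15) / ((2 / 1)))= -13 / 1800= -0.01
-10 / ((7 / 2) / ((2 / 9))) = -40 / 63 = -0.63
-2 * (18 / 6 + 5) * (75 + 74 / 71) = -86384 / 71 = -1216.68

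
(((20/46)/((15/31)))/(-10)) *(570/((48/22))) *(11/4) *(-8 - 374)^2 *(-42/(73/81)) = 1474179808563/3358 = 439005303.32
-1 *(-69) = 69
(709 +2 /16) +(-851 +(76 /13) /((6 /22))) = -37577 /312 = -120.44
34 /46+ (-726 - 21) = -17164 /23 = -746.26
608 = 608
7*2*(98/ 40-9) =-91.70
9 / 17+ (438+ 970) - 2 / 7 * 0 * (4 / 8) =23945 / 17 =1408.53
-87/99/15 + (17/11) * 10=7621/495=15.40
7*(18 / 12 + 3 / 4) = 63 / 4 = 15.75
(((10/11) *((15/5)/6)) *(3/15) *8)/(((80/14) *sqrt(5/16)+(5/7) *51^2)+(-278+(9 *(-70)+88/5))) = 9481080/12612103031-14000 *sqrt(5)/12612103031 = 0.00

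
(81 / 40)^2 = 6561 / 1600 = 4.10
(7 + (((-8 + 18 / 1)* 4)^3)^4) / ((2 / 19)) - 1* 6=318767104000000000121 / 2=159383552000000000060.50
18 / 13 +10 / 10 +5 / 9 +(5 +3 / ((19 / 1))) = 8.10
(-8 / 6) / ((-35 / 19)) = 76 / 105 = 0.72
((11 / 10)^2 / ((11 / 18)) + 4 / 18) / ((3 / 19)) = 18829 / 1350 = 13.95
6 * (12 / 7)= 72 / 7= 10.29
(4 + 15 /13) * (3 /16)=201 /208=0.97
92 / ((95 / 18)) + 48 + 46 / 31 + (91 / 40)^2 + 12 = 79247429 / 942400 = 84.09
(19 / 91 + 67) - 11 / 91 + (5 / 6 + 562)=629.92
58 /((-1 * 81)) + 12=11.28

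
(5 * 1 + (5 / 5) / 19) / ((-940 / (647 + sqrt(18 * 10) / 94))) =-15528 / 4465 - 72 * sqrt(5) / 209855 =-3.48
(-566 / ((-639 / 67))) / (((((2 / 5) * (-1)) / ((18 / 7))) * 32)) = -94805 / 7952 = -11.92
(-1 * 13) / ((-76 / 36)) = 117 / 19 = 6.16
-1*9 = -9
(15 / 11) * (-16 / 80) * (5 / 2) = -15 / 22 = -0.68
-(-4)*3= 12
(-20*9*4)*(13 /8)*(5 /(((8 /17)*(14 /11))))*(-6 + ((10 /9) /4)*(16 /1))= 60775 /4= 15193.75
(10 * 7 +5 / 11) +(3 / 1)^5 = 3448 / 11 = 313.45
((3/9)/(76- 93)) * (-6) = 2/17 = 0.12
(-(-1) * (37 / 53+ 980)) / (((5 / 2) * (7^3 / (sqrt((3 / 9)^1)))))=103954 * sqrt(3) / 272685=0.66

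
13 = 13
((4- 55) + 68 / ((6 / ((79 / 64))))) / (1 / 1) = -3553 / 96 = -37.01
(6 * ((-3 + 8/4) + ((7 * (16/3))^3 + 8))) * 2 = 5620468/9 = 624496.44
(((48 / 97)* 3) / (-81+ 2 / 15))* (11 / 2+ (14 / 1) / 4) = -19440 / 117661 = -0.17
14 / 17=0.82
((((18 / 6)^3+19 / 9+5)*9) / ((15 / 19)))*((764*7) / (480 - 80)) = 7798721 / 1500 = 5199.15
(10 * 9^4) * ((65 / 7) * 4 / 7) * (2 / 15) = 2274480 / 49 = 46417.96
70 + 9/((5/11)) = 449/5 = 89.80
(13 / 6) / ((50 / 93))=403 / 100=4.03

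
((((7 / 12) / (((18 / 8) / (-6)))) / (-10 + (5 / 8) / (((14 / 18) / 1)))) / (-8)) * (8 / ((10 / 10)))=-784 / 4635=-0.17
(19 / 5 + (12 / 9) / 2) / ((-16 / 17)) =-1139 / 240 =-4.75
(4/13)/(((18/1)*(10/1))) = 1/585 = 0.00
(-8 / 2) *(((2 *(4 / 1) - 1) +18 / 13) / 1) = -436 / 13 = -33.54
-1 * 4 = -4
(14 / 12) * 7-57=-293 / 6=-48.83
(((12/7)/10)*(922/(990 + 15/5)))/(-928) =-461/2687720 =-0.00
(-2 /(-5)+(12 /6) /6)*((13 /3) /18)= 143 /810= 0.18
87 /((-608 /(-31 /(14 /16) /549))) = 899 /97356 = 0.01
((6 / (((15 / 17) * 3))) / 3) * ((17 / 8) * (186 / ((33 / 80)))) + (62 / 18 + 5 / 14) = 1008677 / 1386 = 727.76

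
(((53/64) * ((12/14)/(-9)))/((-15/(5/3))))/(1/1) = 53/6048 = 0.01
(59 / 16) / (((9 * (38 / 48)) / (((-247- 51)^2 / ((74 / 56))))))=73352104 / 2109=34780.51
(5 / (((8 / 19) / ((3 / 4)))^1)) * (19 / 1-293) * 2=-39045 / 8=-4880.62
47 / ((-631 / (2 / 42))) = -47 / 13251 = -0.00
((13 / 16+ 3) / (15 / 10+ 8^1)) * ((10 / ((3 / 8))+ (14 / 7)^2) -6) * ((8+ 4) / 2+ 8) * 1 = 15799 / 114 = 138.59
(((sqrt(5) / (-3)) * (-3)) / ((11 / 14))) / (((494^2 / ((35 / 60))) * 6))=49 * sqrt(5) / 96638256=0.00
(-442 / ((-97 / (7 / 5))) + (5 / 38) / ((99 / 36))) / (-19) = -651496 / 1925935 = -0.34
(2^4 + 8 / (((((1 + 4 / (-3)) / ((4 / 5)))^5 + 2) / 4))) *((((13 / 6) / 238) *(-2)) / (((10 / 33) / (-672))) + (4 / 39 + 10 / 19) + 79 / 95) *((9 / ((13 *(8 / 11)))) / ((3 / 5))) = 57520168928134 / 26995400393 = 2130.74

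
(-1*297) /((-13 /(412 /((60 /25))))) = 50985 /13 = 3921.92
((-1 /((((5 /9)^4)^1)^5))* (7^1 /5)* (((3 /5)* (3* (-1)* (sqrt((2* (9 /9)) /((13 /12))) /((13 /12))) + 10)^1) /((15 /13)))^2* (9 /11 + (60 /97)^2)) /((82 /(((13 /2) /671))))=-663173914468241493853545070467 /848579701483249664306640625 + 9899854610648538910813514712* sqrt(78) /169715940296649932861328125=-266.34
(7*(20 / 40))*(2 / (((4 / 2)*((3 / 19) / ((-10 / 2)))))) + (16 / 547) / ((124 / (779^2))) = 3287779 / 101742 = 32.31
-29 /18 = -1.61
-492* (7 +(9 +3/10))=-40098/5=-8019.60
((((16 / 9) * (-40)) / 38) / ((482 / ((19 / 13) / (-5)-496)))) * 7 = 2408672 / 178581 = 13.49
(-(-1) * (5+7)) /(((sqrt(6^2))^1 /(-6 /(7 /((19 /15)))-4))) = -356 /35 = -10.17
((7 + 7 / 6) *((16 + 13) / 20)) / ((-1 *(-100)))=1421 / 12000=0.12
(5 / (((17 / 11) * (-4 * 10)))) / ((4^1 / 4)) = -11 / 136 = -0.08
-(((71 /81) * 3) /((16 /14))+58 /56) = -5045 /1512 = -3.34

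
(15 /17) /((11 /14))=1.12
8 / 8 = 1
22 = 22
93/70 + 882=61833/70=883.33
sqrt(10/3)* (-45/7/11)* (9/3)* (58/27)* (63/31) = -870* sqrt(30)/341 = -13.97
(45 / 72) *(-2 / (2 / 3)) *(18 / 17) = -135 / 68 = -1.99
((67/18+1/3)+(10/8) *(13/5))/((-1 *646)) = -263/23256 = -0.01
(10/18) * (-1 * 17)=-85/9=-9.44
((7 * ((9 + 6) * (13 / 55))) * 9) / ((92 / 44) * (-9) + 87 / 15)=-12285 / 716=-17.16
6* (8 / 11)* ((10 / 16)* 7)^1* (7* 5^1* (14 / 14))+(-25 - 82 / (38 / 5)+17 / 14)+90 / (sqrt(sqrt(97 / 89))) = 90* 89^(1 / 4)* 97^(3 / 4) / 97+1853933 / 2926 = 721.69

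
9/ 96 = 3/ 32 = 0.09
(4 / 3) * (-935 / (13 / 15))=-18700 / 13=-1438.46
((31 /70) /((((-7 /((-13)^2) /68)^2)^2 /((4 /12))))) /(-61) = -270342401537007488 /15378405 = -17579352445.00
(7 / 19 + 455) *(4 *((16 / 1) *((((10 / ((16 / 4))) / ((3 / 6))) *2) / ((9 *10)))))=184576 / 57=3238.18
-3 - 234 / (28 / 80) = -671.57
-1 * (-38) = 38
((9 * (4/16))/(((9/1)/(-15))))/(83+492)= -3/460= -0.01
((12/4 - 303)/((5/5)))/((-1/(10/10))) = 300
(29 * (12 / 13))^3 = 42144192 / 2197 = 19182.61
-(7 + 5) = -12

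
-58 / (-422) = 29 / 211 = 0.14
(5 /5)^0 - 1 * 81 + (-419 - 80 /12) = -1517 /3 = -505.67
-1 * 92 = -92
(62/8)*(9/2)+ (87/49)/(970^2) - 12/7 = 3057689949/92208200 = 33.16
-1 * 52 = -52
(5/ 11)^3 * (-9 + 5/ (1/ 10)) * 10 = 51250/ 1331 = 38.50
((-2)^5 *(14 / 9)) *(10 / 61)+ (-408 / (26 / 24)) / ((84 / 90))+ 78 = -16670158 / 49959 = -333.68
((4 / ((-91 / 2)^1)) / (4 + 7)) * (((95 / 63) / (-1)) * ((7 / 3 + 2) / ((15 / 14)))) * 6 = 608 / 2079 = 0.29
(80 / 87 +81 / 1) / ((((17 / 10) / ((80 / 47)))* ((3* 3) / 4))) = 22806400 / 625617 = 36.45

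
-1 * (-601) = 601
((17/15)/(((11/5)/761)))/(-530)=-12937/17490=-0.74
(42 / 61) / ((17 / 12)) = 504 / 1037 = 0.49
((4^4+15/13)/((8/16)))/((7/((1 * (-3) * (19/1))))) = -381102/91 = -4187.93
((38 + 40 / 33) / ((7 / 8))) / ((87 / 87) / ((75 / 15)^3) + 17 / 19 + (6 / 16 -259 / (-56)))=24586000 / 3238389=7.59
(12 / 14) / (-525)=-2 / 1225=-0.00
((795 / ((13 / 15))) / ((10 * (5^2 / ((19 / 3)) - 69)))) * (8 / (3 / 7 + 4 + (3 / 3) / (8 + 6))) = -10070 / 4017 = -2.51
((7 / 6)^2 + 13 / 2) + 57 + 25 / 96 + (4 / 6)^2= 18883 / 288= 65.57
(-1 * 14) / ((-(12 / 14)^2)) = 343 / 18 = 19.06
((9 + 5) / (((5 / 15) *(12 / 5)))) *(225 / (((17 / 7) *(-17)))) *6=-165375 / 289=-572.23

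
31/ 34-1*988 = -33561/ 34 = -987.09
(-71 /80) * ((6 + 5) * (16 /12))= -781 /60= -13.02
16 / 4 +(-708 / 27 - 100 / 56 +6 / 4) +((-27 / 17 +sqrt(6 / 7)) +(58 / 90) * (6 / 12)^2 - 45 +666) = sqrt(42) / 7 +12789131 / 21420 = 597.99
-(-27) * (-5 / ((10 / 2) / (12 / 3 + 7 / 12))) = -495 / 4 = -123.75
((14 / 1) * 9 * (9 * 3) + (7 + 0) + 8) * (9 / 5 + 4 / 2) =64923 / 5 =12984.60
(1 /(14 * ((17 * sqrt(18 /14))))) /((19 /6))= sqrt(7) /2261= 0.00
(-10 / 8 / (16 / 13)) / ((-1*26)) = 5 / 128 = 0.04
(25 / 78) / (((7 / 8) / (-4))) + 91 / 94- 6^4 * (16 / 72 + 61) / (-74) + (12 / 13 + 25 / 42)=509516243 / 474747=1073.24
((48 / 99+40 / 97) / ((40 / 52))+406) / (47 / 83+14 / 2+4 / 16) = 2163543736 / 41532975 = 52.09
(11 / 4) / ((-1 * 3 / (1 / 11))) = -1 / 12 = -0.08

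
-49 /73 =-0.67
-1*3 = -3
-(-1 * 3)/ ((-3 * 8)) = -1/ 8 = -0.12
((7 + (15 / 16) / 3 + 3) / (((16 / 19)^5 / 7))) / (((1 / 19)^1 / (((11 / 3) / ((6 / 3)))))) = 199239306035 / 33554432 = 5937.79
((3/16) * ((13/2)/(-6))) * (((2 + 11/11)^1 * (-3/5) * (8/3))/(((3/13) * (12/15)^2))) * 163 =137735/128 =1076.05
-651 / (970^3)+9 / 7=8214052443 / 6388711000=1.29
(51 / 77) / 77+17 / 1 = 17.01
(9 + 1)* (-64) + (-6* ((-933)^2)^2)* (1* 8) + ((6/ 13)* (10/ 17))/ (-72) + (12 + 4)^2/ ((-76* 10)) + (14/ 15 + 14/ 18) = -2749072491588913151/ 75582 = -36372052758446.63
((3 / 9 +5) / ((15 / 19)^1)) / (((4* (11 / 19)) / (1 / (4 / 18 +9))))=1444 / 4565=0.32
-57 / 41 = -1.39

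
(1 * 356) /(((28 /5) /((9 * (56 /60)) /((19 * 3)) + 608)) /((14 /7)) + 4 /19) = 195391668 /118075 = 1654.81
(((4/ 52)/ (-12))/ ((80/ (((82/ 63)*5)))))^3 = -68921/ 486032604954624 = -0.00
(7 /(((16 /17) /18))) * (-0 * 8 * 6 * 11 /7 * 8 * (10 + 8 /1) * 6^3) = 0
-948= -948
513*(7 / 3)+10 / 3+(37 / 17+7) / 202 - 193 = 1007.38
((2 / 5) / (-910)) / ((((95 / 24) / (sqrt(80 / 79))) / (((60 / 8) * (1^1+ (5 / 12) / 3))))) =-164 * sqrt(395) / 3414775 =-0.00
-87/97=-0.90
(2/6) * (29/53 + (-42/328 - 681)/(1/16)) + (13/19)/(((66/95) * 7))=-1215540163/334642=-3632.36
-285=-285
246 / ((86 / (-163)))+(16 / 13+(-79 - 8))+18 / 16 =-550.90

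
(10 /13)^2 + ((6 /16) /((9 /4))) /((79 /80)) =30460 /40053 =0.76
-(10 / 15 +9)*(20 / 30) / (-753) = 58 / 6777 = 0.01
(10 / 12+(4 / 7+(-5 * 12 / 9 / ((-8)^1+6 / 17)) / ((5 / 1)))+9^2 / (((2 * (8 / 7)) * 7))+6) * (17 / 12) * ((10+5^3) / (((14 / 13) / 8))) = 14080743 / 784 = 17960.13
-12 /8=-3 /2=-1.50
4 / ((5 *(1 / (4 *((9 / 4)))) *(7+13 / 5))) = 3 / 4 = 0.75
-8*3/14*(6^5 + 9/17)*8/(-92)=3172824/2737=1159.23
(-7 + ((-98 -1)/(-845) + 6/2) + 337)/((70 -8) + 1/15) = 120636/22477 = 5.37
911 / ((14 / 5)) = 4555 / 14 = 325.36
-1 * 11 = -11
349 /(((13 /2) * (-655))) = -698 /8515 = -0.08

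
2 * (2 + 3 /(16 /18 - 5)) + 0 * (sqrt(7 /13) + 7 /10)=94 /37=2.54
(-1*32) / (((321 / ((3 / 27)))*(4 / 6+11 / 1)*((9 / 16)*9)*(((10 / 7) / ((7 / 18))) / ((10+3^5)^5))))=-928775210937728 / 17550675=-52919629.07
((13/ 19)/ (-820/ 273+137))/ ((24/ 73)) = 86359/ 5560312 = 0.02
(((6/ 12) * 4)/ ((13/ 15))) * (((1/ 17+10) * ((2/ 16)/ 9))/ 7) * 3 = 855/ 6188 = 0.14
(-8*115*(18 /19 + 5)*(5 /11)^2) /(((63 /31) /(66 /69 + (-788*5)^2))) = -416907001822000 /48279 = -8635369453.01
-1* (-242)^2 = -58564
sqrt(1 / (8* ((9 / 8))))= 1 / 3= 0.33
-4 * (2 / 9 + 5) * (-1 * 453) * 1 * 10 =283880 / 3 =94626.67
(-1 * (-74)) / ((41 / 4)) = 296 / 41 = 7.22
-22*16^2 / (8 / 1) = -704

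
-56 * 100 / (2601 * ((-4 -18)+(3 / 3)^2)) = 800 / 7803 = 0.10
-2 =-2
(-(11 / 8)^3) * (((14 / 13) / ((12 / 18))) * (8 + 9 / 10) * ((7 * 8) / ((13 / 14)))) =-121894311 / 54080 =-2253.96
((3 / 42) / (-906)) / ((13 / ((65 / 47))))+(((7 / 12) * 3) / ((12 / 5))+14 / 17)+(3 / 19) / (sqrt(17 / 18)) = 9 * sqrt(34) / 323+62942953 / 40538064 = 1.72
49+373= 422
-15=-15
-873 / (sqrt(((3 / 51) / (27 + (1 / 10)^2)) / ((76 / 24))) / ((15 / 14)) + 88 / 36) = -75400902621 / 211105198 + 164997 * sqrt(5234538) / 105552599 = -353.60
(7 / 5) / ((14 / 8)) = 4 / 5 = 0.80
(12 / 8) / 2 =3 / 4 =0.75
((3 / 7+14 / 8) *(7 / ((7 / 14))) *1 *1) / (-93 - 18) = -61 / 222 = -0.27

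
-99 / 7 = -14.14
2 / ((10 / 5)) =1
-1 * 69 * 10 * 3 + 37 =-2033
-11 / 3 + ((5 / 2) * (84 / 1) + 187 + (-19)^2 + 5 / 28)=754.51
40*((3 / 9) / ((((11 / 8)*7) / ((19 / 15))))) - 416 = -287072 / 693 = -414.25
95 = 95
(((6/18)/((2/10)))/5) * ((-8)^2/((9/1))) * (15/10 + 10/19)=2464/513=4.80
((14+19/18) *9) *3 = 813/2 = 406.50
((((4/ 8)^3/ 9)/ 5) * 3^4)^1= 9/ 40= 0.22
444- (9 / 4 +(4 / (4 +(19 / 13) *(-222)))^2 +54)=6729614135 / 17355556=387.75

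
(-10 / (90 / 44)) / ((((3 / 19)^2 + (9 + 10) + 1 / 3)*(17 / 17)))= -15884 / 62895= -0.25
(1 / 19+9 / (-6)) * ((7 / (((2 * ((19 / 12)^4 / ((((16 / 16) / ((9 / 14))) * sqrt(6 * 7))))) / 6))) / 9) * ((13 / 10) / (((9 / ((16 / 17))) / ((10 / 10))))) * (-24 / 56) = 2050048 * sqrt(42) / 42093683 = 0.32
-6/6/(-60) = 1/60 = 0.02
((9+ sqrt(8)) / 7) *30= 60 *sqrt(2) / 7+ 270 / 7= 50.69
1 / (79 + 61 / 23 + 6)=23 / 2016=0.01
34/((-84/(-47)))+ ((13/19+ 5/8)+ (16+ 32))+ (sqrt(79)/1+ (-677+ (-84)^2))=sqrt(79)+ 20579887/3192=6456.22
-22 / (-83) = 22 / 83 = 0.27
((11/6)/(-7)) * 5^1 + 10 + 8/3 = 159/14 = 11.36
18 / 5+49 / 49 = 23 / 5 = 4.60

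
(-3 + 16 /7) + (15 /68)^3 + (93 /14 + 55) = 134128873 /2201024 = 60.94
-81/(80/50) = -405/8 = -50.62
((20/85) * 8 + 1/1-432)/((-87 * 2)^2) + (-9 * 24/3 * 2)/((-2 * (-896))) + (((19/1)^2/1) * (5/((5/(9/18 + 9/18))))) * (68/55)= 353695530613/792625680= 446.23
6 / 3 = 2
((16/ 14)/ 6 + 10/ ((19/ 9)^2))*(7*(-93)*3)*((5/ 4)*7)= -30033885/ 722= -41598.18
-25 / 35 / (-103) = 5 / 721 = 0.01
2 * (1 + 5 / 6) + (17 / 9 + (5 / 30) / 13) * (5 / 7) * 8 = 11903 / 819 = 14.53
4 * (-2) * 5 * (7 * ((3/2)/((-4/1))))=105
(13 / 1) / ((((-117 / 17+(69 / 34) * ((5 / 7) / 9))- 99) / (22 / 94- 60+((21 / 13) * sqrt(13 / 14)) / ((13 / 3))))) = 7.30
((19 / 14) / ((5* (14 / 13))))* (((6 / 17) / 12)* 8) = 247 / 4165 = 0.06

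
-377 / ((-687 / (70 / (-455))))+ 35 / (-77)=-4073 / 7557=-0.54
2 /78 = 1 /39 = 0.03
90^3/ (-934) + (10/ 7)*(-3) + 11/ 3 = -7660571/ 9807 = -781.13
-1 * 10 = -10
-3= -3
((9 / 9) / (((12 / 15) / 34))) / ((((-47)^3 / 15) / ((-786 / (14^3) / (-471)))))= -0.00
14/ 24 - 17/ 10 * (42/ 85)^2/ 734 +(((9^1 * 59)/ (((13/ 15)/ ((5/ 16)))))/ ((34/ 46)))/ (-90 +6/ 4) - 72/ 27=-5.01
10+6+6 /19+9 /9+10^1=519 /19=27.32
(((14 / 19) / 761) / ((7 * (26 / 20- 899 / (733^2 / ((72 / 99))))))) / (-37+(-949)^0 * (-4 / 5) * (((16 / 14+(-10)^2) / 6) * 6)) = -4137125300 / 4580469497303251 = -0.00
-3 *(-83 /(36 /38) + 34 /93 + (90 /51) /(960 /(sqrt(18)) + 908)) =261.73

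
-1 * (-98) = 98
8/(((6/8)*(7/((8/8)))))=32/21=1.52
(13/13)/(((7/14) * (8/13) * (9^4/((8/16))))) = 13/52488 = 0.00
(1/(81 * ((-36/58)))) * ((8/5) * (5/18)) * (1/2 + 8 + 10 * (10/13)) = -12209/85293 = -0.14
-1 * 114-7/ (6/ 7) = -122.17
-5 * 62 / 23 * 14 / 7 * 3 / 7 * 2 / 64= -465 / 1288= -0.36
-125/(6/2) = -125/3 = -41.67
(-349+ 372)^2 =529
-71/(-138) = 71/138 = 0.51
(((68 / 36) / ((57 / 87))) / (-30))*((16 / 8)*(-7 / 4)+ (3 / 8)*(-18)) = 20213 / 20520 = 0.99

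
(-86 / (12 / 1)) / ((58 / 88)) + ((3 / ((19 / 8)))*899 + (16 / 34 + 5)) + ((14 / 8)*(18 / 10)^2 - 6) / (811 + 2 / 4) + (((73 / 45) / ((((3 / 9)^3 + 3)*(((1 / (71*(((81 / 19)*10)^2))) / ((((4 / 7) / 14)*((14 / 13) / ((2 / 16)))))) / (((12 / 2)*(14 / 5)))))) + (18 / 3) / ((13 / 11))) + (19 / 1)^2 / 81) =84868553177623625281 / 207842146299450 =408331.78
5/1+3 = 8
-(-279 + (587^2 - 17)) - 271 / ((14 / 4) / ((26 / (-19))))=-45774217 / 133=-344167.05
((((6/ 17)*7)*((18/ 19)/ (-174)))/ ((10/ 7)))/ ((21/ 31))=-651/ 46835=-0.01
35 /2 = 17.50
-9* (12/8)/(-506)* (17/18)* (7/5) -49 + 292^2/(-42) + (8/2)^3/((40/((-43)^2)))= 37375469/42504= 879.34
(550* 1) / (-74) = -275 / 37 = -7.43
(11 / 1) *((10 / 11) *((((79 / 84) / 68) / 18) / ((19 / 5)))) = 1975 / 976752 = 0.00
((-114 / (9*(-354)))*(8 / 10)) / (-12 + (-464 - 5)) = -76 / 1277055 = -0.00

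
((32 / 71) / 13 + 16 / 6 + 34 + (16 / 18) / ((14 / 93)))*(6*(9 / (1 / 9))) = 133785108 / 6461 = 20706.56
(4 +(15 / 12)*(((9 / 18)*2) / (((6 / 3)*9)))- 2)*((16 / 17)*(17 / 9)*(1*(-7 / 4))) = -1043 / 162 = -6.44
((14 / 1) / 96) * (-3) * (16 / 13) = -7 / 13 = -0.54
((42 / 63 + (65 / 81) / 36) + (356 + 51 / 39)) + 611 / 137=1882380157 / 5193396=362.46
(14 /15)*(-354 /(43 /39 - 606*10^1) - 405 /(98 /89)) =-2838657459 /8270395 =-343.23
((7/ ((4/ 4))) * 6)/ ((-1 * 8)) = -21/ 4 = -5.25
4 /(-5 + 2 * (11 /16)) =-32 /29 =-1.10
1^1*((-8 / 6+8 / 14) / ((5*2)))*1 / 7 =-8 / 735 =-0.01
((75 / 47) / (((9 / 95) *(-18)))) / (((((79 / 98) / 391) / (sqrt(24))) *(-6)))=45502625 *sqrt(6) / 300753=370.60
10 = 10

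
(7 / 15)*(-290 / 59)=-406 / 177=-2.29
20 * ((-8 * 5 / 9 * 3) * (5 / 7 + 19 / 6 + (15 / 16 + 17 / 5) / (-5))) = -50626 / 63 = -803.59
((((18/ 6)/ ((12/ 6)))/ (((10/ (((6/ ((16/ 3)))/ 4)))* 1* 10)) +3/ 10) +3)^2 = 447195609/ 40960000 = 10.92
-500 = -500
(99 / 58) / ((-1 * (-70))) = 99 / 4060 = 0.02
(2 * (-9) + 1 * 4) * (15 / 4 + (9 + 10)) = -637 / 2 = -318.50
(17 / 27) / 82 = 17 / 2214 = 0.01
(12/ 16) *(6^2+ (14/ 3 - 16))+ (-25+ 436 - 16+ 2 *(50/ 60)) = 415.17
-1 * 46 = -46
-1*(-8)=8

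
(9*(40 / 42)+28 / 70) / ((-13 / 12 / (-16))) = 60288 / 455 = 132.50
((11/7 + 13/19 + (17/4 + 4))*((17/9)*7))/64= 10557/4864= 2.17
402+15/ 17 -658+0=-4337/ 17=-255.12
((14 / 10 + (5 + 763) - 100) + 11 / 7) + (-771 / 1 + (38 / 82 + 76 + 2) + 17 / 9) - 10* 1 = -383269 / 12915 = -29.68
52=52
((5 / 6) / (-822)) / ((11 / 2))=-5 / 27126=-0.00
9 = 9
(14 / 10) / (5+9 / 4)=28 / 145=0.19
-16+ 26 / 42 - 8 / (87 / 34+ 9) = -16.07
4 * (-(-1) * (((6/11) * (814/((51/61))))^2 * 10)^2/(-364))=-664302981488665600/7600411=-87403560345.44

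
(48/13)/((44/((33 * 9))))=324/13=24.92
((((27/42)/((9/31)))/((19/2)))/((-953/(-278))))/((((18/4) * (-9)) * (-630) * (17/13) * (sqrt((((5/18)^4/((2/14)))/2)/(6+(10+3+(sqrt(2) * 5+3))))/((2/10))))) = 0.00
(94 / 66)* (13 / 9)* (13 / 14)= 7943 / 4158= 1.91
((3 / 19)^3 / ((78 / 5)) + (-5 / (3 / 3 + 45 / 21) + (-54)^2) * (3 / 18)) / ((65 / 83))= 474521251247 / 765052860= 620.25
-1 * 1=-1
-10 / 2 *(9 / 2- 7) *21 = 525 / 2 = 262.50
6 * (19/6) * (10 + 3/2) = 437/2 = 218.50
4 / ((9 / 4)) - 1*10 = -74 / 9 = -8.22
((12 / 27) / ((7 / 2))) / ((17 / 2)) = 16 / 1071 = 0.01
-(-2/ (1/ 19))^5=79235168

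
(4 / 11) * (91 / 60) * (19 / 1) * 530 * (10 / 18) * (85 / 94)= 38945725 / 13959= 2790.01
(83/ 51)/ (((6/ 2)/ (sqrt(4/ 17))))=166 * sqrt(17)/ 2601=0.26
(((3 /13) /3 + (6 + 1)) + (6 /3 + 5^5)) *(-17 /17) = -40743 /13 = -3134.08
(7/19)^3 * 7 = 2401/6859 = 0.35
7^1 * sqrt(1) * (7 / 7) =7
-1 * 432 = -432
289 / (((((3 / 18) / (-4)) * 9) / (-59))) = 136408 / 3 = 45469.33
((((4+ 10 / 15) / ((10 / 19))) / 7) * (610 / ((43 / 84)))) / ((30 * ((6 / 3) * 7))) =2318 / 645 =3.59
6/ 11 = 0.55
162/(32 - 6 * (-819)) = 81/2473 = 0.03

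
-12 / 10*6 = -36 / 5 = -7.20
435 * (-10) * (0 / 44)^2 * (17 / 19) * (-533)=0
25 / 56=0.45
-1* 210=-210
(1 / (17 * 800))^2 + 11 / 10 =203456001 / 184960000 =1.10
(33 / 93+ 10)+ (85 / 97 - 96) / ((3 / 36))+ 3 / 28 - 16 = -96574711 / 84196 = -1147.02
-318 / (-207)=106 / 69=1.54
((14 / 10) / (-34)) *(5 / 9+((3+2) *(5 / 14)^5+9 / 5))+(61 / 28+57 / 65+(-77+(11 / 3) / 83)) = -74.00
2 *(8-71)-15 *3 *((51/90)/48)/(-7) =-28207/224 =-125.92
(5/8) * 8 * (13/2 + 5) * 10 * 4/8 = 575/2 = 287.50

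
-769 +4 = -765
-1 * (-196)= 196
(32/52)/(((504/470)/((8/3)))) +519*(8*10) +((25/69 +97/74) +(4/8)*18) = 173679949843/4181814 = 41532.20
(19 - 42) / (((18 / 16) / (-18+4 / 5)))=15824 / 45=351.64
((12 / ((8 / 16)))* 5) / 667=120 / 667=0.18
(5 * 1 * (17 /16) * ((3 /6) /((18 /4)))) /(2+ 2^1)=0.15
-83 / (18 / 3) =-83 / 6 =-13.83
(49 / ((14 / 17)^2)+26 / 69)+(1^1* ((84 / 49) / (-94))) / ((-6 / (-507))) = 71.09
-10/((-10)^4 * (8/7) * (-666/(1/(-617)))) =-7/3287376000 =-0.00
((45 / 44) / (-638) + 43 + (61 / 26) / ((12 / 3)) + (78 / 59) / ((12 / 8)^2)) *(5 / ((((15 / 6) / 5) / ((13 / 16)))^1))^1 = 891645115 / 2484372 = 358.90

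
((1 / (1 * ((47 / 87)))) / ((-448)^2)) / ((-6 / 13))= -377 / 18866176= -0.00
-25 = -25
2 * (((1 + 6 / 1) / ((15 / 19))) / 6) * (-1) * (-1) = 133 / 45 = 2.96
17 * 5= 85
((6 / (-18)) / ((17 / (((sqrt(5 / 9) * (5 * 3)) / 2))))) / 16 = -5 * sqrt(5) / 1632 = -0.01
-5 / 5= -1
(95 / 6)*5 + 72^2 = 31579 / 6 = 5263.17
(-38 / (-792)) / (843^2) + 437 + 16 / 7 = 865357287433 / 1969919028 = 439.29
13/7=1.86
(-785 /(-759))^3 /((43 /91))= 44020032875 /18801555597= 2.34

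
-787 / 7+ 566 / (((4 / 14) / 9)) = 124016 / 7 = 17716.57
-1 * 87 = -87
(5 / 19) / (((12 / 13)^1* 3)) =65 / 684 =0.10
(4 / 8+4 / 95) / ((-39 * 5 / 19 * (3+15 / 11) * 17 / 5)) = -1133 / 318240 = -0.00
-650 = -650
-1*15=-15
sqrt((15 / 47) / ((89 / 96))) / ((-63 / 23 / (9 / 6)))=-46*sqrt(41830) / 29281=-0.32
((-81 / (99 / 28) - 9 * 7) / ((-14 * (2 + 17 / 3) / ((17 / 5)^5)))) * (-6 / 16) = -345025251 / 2530000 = -136.37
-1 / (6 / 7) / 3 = -7 / 18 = -0.39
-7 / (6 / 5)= -35 / 6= -5.83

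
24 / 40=3 / 5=0.60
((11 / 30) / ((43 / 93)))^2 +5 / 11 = 2203591 / 2033900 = 1.08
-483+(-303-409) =-1195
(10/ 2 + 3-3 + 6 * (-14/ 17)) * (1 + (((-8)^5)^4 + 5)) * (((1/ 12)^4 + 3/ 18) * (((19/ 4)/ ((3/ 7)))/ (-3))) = -41770950138627330.59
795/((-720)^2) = 53/34560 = 0.00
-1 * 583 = -583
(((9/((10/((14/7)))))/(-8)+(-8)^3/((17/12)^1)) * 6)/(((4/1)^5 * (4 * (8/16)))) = -737739/696320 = -1.06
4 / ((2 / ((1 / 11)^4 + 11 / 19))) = 322140 / 278179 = 1.16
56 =56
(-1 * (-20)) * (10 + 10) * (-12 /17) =-4800 /17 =-282.35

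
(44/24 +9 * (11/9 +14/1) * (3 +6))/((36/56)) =51863/27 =1920.85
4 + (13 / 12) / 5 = 253 / 60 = 4.22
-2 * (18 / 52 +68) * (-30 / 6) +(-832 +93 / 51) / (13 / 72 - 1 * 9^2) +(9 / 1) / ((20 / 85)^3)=10360001605 / 7482176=1384.62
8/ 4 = 2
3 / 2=1.50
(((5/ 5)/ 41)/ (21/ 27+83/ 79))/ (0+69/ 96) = 5688/ 306475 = 0.02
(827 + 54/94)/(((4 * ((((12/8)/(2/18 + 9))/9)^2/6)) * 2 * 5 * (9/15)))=261536704/423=618290.08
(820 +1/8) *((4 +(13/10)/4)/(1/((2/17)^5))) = 1135053/14198570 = 0.08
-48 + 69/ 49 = -2283/ 49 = -46.59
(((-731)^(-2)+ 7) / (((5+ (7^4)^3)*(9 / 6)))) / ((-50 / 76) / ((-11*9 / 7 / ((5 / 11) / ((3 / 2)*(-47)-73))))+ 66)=352578428752 / 69018940346259560520481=0.00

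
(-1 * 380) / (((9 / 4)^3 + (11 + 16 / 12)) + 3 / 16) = -72960 / 4591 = -15.89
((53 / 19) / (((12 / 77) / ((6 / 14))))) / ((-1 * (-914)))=583 / 69464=0.01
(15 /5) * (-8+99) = 273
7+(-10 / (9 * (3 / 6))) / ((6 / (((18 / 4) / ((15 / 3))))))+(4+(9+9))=86 / 3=28.67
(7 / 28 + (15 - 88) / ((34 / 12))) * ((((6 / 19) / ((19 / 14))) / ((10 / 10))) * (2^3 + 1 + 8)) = -36435 / 361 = -100.93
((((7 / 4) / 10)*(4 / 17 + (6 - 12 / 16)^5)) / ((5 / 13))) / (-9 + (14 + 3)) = 6318476983 / 27852800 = 226.85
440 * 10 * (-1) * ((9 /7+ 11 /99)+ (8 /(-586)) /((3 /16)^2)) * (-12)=327641600 /6153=53249.08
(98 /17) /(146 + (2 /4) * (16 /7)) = 343 /8755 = 0.04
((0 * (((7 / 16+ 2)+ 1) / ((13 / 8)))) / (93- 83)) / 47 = 0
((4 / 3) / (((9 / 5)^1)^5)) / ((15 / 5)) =12500 / 531441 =0.02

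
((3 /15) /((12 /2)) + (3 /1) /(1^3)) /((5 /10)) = 6.07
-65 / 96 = -0.68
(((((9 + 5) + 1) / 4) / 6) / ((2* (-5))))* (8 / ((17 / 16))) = -8 / 17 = -0.47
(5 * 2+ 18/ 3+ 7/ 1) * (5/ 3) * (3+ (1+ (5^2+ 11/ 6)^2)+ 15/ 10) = 3003685/ 108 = 27811.90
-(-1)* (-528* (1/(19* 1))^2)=-1.46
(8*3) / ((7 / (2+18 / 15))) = 384 / 35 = 10.97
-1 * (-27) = 27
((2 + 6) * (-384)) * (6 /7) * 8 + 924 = -140988 /7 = -20141.14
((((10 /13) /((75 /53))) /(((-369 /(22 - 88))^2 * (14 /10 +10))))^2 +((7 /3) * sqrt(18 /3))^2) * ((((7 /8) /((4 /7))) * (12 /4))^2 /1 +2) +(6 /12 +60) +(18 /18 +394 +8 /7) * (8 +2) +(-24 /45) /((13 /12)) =2361177751635699888961 /494371606527751680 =4776.12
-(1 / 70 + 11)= -771 / 70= -11.01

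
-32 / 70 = -16 / 35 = -0.46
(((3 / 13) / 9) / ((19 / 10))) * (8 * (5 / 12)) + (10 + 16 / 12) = 25294 / 2223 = 11.38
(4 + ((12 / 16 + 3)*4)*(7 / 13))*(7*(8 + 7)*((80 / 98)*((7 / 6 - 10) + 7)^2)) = 949850 / 273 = 3479.30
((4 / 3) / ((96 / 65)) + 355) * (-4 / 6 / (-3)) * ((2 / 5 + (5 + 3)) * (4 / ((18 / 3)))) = 35875 / 81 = 442.90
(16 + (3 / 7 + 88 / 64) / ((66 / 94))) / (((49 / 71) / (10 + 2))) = 2436365 / 7546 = 322.87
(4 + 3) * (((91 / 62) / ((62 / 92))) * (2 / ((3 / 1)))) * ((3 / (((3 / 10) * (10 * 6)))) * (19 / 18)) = 1.79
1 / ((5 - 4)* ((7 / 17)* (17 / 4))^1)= 0.57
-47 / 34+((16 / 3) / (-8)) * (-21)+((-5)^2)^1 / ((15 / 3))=599 / 34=17.62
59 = 59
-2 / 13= -0.15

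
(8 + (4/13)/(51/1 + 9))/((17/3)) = 1561/1105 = 1.41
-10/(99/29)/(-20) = 29/198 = 0.15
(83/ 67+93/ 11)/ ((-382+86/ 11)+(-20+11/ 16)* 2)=-0.02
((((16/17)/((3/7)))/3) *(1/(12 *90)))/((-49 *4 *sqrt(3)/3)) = -sqrt(3)/289170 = -0.00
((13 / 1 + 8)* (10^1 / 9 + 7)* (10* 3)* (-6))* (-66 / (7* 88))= 3285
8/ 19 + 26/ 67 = 1030/ 1273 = 0.81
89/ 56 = 1.59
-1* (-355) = 355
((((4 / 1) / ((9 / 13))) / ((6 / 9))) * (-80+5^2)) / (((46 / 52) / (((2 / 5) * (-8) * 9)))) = 356928 / 23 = 15518.61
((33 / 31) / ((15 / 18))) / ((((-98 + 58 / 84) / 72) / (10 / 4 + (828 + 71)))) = -539774928 / 633485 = -852.07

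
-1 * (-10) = 10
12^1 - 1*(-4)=16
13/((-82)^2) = 13/6724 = 0.00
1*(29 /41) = 0.71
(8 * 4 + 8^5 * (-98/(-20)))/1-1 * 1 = 802971/5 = 160594.20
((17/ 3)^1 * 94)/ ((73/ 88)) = 140624/ 219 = 642.12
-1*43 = -43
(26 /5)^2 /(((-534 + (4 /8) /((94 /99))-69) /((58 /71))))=-7371104 /201045375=-0.04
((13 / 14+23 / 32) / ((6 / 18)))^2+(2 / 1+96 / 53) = 75084349 / 2659328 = 28.23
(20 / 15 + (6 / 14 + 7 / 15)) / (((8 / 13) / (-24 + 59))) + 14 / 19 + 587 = 714.49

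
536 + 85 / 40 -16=4177 / 8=522.12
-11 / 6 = -1.83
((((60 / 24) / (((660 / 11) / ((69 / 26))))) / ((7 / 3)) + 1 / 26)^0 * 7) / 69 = 7 / 69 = 0.10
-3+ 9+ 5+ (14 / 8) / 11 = 11.16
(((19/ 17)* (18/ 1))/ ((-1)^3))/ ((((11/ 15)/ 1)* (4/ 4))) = -27.43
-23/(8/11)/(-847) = 0.04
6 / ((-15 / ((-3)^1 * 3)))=18 / 5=3.60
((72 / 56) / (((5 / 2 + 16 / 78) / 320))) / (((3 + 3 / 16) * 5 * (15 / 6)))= 479232 / 125545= 3.82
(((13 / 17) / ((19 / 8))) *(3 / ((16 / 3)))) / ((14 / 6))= 351 / 4522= 0.08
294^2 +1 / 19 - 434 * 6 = 83832.05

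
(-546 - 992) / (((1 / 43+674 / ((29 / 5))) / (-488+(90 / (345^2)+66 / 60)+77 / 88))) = 3287343867813 / 511151540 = 6431.25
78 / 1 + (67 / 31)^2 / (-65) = 4867781 / 62465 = 77.93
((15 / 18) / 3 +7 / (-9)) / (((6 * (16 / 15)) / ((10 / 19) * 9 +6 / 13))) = -1605 / 3952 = -0.41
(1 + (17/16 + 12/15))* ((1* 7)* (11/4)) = 17633/320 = 55.10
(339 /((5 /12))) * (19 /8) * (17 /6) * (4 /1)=109497 /5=21899.40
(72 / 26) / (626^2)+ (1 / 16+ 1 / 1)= 21651293 / 20377552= 1.06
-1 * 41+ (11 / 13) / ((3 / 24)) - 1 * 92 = -126.23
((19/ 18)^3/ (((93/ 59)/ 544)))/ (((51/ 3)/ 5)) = 8093620/ 67797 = 119.38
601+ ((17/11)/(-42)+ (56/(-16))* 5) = 134780/231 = 583.46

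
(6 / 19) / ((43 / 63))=378 / 817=0.46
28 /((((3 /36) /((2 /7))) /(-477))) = -45792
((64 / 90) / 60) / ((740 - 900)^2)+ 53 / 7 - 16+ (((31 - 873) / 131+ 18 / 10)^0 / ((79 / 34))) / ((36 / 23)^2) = -8.25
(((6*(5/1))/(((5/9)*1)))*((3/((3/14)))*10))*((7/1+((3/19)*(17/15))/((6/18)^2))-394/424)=58476978/1007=58070.48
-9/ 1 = -9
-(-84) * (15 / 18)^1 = 70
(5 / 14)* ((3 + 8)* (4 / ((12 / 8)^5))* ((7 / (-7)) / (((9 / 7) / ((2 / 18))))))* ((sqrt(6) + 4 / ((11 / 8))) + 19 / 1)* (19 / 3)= -1465280 / 59049 - 66880* sqrt(6) / 59049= -27.59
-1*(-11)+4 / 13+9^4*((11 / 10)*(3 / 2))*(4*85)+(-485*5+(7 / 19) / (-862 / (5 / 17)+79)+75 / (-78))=3701398753265 / 1006278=3678306.35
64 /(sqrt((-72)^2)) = 8 /9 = 0.89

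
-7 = -7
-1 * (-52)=52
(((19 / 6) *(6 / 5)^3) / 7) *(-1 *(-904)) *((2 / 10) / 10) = 309168 / 21875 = 14.13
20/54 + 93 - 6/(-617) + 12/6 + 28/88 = 35073227/366498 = 95.70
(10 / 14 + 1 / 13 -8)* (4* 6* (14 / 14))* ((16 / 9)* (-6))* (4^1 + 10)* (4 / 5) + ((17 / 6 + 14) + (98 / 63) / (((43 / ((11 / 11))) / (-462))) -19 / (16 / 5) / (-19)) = 2773017277 / 134160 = 20669.48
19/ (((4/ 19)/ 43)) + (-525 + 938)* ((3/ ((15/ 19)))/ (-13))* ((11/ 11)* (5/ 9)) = 1784803/ 468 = 3813.68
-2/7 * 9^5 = -16871.14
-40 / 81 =-0.49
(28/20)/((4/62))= 217/10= 21.70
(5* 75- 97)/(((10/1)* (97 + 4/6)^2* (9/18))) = 2502/429245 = 0.01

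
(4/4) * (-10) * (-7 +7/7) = 60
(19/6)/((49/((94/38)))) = 47/294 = 0.16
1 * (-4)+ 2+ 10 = 8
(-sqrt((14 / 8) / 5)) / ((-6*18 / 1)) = sqrt(35) / 1080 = 0.01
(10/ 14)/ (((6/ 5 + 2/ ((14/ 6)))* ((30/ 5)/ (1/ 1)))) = 25/ 432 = 0.06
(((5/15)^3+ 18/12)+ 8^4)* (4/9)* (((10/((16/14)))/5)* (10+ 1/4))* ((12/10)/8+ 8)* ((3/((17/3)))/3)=10351091527/220320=46982.08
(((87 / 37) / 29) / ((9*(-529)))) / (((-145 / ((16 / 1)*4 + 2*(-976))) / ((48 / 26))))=-15104 / 36895105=-0.00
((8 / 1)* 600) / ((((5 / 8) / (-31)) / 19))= -4523520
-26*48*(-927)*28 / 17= 32393088 / 17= 1905475.76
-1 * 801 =-801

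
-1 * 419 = -419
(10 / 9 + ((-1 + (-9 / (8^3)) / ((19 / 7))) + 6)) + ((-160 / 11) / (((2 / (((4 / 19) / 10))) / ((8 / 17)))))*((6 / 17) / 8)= 1698204931 / 278327808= 6.10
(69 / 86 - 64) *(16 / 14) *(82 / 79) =-1782680 / 23779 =-74.97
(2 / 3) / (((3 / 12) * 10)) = 0.27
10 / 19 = 0.53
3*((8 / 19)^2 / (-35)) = -192 / 12635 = -0.02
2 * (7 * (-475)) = -6650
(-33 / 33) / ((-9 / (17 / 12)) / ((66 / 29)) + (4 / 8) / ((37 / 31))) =13838 / 32831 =0.42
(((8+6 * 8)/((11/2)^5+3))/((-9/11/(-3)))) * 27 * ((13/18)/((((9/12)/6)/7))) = 1025024/23021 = 44.53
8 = 8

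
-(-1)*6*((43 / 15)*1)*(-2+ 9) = 602 / 5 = 120.40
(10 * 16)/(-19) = -160/19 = -8.42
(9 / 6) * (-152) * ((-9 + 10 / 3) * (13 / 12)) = 4199 / 3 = 1399.67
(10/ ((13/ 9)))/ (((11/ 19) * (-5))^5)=-44569782/ 1308539375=-0.03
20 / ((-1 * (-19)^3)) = 20 / 6859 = 0.00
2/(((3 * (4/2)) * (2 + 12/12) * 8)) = 0.01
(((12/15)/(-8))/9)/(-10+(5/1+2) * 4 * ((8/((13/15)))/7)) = -13/31500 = -0.00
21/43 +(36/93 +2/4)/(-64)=80963/170624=0.47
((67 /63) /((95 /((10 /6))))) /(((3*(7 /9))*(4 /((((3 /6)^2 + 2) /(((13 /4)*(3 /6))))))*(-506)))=-67 /12248236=-0.00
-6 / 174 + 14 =405 / 29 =13.97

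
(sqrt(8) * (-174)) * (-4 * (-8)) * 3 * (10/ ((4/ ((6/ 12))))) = -41760 * sqrt(2) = -59057.56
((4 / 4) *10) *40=400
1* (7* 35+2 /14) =1716 /7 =245.14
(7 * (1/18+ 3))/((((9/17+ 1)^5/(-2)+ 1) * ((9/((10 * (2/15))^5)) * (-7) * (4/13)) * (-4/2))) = -64972656320/88983516573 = -0.73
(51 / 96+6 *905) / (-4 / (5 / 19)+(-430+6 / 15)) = -12.21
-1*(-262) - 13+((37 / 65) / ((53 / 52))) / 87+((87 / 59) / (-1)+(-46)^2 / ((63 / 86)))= 89581431032 / 28565145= 3136.04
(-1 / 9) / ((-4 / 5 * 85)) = 1 / 612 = 0.00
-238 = -238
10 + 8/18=10.44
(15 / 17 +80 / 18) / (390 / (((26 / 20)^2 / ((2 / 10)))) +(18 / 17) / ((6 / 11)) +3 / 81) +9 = 2616621 / 287204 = 9.11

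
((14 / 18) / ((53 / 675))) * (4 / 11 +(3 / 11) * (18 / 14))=375 / 53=7.08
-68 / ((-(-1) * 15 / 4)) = -272 / 15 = -18.13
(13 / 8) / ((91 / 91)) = 13 / 8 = 1.62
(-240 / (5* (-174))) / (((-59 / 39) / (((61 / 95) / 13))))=-1464 / 162545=-0.01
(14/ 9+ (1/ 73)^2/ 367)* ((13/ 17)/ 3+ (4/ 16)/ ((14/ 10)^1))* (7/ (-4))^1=-16948474409/ 14362976592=-1.18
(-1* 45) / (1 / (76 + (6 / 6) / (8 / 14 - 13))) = -99075 / 29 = -3416.38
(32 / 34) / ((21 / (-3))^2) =16 / 833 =0.02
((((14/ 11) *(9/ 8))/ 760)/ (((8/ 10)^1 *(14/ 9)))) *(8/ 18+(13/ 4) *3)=3303/ 214016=0.02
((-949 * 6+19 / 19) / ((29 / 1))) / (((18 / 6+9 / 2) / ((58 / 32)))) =-5693 / 120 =-47.44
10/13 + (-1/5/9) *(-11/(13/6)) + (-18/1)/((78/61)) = -2573/195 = -13.19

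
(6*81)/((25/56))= 27216/25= 1088.64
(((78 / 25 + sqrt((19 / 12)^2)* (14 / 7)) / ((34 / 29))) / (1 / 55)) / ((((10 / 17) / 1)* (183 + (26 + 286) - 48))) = 300817 / 268200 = 1.12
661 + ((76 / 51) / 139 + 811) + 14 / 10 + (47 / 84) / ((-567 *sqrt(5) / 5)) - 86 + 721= 74732618 / 35445 - 47 *sqrt(5) / 47628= 2108.41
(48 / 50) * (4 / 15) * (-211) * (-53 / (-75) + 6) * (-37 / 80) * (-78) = -204199892 / 15625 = -13068.79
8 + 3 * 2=14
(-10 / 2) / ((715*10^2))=-1 / 14300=-0.00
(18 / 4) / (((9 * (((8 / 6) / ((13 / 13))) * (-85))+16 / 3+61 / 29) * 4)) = -783 / 704744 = -0.00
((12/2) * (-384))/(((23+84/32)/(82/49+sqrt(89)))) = -18432 * sqrt(89)/205- 36864/245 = -998.70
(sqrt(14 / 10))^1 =sqrt(35) / 5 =1.18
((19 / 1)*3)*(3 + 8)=627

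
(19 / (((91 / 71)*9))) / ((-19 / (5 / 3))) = -355 / 2457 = -0.14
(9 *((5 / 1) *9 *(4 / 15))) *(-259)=-27972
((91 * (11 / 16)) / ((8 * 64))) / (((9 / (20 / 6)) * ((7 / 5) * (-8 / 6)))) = -3575 / 147456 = -0.02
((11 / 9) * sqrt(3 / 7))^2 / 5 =121 / 945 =0.13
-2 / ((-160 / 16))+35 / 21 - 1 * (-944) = 14188 / 15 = 945.87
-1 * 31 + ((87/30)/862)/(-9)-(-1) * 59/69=-53789467/1784340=-30.15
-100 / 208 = -25 / 52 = -0.48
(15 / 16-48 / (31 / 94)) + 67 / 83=-5920109 / 41168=-143.80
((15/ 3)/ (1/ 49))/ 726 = 245/ 726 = 0.34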